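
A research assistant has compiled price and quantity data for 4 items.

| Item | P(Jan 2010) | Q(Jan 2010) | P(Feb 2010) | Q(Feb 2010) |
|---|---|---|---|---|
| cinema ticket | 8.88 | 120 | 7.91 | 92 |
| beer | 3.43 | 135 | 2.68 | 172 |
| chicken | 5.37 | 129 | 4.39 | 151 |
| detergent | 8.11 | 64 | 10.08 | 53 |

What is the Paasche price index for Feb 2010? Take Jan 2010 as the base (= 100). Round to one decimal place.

Paasche price index uses current-period quantities as weights.
ΣP(Feb 2010)·Q(Feb 2010) = 7.91×92 + 2.68×172 + 4.39×151 + 10.08×53 = 727.72 + 460.96 + 662.89 + 534.24 = 2385.81
ΣP(Jan 2010)·Q(Feb 2010) = 8.88×92 + 3.43×172 + 5.37×151 + 8.11×53 = 816.96 + 589.96 + 810.87 + 429.83 = 2647.62
Index = 2385.81 / 2647.62 × 100 = 90.1115

90.1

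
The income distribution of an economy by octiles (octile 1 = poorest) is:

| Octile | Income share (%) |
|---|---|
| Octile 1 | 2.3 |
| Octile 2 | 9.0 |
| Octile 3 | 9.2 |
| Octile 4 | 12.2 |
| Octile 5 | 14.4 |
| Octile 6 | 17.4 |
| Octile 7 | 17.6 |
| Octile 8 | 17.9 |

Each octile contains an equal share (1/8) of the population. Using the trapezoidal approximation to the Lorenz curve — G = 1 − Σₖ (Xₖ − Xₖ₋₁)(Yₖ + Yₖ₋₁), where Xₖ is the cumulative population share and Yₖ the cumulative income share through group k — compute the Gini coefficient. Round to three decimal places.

0.224

Cumulative income shares Yₖ: 0.0230, 0.1130, 0.2050, 0.3270, 0.4710, 0.6450, 0.8210, 1.0000
Σ (Xₖ−Xₖ₋₁)(Yₖ+Yₖ₋₁) = (1/8)(0.0230+0.0000) + (1/8)(0.1130+0.0230) + (1/8)(0.2050+0.1130) + (1/8)(0.3270+0.2050) + (1/8)(0.4710+0.3270) + (1/8)(0.6450+0.4710) + (1/8)(0.8210+0.6450) + (1/8)(1.0000+0.8210)
  = 0.0029 + 0.0170 + 0.0397 + 0.0665 + 0.0997 + 0.1395 + 0.1833 + 0.2276 = 0.7762
G = 1 − 0.7762 = 0.2238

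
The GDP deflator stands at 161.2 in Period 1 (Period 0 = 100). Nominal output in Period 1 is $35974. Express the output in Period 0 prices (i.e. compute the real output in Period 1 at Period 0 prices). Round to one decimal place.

Real = Nominal ÷ (Index/100) = 35974 ÷ (161.2/100)
     = 35974 ÷ 1.612 = 22316.3772

22316.4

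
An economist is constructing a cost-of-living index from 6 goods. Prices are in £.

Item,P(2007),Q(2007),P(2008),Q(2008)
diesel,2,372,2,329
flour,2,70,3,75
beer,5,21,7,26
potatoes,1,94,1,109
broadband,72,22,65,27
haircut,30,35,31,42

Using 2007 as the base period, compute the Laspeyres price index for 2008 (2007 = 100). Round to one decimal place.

Laspeyres price index uses base-period quantities as weights.
ΣP(2008)·Q(2007) = 2×372 + 3×70 + 7×21 + 1×94 + 65×22 + 31×35 = 744 + 210 + 147 + 94 + 1430 + 1085 = 3710
ΣP(2007)·Q(2007) = 2×372 + 2×70 + 5×21 + 1×94 + 72×22 + 30×35 = 744 + 140 + 105 + 94 + 1584 + 1050 = 3717
Index = 3710 / 3717 × 100 = 99.8117

99.8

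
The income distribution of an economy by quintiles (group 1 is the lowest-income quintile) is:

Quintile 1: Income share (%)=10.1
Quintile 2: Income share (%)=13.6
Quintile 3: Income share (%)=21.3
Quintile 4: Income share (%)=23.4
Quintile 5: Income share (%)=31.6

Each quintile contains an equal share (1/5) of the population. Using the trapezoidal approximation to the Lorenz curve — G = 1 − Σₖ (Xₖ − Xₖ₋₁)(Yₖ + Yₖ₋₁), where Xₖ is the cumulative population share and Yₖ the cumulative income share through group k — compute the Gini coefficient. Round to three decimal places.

0.211

Cumulative income shares Yₖ: 0.1010, 0.2370, 0.4500, 0.6840, 1.0000
Σ (Xₖ−Xₖ₋₁)(Yₖ+Yₖ₋₁) = (1/5)(0.1010+0.0000) + (1/5)(0.2370+0.1010) + (1/5)(0.4500+0.2370) + (1/5)(0.6840+0.4500) + (1/5)(1.0000+0.6840)
  = 0.0202 + 0.0676 + 0.1374 + 0.2268 + 0.3368 = 0.7888
G = 1 − 0.7888 = 0.2112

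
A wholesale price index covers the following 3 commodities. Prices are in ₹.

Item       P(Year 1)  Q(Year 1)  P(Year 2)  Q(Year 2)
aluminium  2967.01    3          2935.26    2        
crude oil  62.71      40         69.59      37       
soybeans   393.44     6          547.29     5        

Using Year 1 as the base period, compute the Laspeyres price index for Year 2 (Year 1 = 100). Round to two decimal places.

Laspeyres price index uses base-period quantities as weights.
ΣP(Year 2)·Q(Year 1) = 2935.26×3 + 69.59×40 + 547.29×6 = 8805.78 + 2783.6 + 3283.74 = 14873.12
ΣP(Year 1)·Q(Year 1) = 2967.01×3 + 62.71×40 + 393.44×6 = 8901.03 + 2508.4 + 2360.64 = 13770.07
Index = 14873.12 / 13770.07 × 100 = 108.0105

108.01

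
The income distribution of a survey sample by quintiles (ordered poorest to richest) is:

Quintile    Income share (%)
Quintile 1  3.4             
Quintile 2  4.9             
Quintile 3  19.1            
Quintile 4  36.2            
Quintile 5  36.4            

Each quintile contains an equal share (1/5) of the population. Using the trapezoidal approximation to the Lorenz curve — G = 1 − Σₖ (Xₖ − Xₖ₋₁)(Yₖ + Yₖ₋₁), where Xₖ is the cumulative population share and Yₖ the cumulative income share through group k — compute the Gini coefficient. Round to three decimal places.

Cumulative income shares Yₖ: 0.0340, 0.0830, 0.2740, 0.6360, 1.0000
Σ (Xₖ−Xₖ₋₁)(Yₖ+Yₖ₋₁) = (1/5)(0.0340+0.0000) + (1/5)(0.0830+0.0340) + (1/5)(0.2740+0.0830) + (1/5)(0.6360+0.2740) + (1/5)(1.0000+0.6360)
  = 0.0068 + 0.0234 + 0.0714 + 0.1820 + 0.3272 = 0.6108
G = 1 − 0.6108 = 0.3892

0.389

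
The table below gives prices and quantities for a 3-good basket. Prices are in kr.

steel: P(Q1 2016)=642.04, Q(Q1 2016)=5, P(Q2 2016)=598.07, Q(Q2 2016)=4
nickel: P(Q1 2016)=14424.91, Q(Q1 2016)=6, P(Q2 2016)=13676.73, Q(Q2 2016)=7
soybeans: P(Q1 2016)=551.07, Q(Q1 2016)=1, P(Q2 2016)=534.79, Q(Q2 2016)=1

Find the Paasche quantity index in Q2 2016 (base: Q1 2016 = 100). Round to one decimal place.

115.3

Paasche quantity index uses current-period prices as weights.
ΣP(Q2 2016)·Q(Q2 2016) = 598.07×4 + 13676.73×7 + 534.79×1 = 2392.28 + 95737.11 + 534.79 = 98664.18
ΣP(Q2 2016)·Q(Q1 2016) = 598.07×5 + 13676.73×6 + 534.79×1 = 2990.35 + 82060.38 + 534.79 = 85585.52
Index = 98664.18 / 85585.52 × 100 = 115.2814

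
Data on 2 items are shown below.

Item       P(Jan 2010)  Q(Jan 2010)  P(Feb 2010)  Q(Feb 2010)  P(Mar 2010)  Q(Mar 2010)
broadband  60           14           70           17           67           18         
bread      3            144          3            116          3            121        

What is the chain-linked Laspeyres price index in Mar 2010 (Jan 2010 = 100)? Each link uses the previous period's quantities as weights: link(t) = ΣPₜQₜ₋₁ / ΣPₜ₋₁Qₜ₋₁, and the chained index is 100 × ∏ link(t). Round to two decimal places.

Link Jan 2010→Feb 2010:
ΣP(Feb 2010)Q(Jan 2010) = 70×14 + 3×144 = 980 + 432 = 1412
ΣP(Jan 2010)Q(Jan 2010) = 60×14 + 3×144 = 840 + 432 = 1272
link = 1412/1272 = 1.110063
Link Feb 2010→Mar 2010:
ΣP(Mar 2010)Q(Feb 2010) = 67×17 + 3×116 = 1139 + 348 = 1487
ΣP(Feb 2010)Q(Feb 2010) = 70×17 + 3×116 = 1190 + 348 = 1538
link = 1487/1538 = 0.966840
Chained index = 100 × 1.110063 × 0.966840 = 107.3253

107.33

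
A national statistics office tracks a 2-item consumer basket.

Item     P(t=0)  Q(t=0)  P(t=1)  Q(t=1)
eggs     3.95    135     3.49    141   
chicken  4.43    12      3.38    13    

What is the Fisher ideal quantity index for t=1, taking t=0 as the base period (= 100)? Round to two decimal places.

104.77

Laspeyres component (base-period weights):
ΣP(t=0)Q(t=1) = 3.95×141 + 4.43×13 = 556.95 + 57.59 = 614.54
ΣP(t=0)Q(t=0) = 3.95×135 + 4.43×12 = 533.25 + 53.16 = 586.41
L = 614.54 / 586.41 × 100 = 104.7970
Paasche component (current-period weights):
ΣP(t=1)Q(t=1) = 3.49×141 + 3.38×13 = 492.09 + 43.94 = 536.03
ΣP(t=1)Q(t=0) = 3.49×135 + 3.38×12 = 471.15 + 40.56 = 511.71
P = 536.03 / 511.71 × 100 = 104.7527
Fisher = √(L × P) = √(104.7970 × 104.7527) = 104.7748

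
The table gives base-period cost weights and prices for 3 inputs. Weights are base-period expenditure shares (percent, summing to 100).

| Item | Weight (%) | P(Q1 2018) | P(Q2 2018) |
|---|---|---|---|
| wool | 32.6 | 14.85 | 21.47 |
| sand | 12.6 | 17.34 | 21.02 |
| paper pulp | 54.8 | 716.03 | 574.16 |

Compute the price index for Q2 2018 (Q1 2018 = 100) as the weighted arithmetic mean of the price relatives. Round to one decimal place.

wool: 32.6 × (21.47/14.85) = 32.6 × 1.445791 = 47.1328
sand: 12.6 × (21.02/17.34) = 12.6 × 1.212226 = 15.2740
paper pulp: 54.8 × (574.16/716.03) = 54.8 × 0.801866 = 43.9422
Index = Σ wᵢ·(p₁ᵢ/p₀ᵢ) = 47.1328 + 15.2740 + 43.9422 = 106.3491

106.3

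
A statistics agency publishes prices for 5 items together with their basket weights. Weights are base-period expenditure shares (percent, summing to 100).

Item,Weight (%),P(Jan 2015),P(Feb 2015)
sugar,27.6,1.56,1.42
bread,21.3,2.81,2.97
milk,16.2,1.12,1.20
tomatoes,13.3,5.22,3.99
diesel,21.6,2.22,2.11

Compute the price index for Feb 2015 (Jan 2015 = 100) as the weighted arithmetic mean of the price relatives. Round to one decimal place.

sugar: 27.6 × (1.42/1.56) = 27.6 × 0.910256 = 25.1231
bread: 21.3 × (2.97/2.81) = 21.3 × 1.056940 = 22.5128
milk: 16.2 × (1.20/1.12) = 16.2 × 1.071429 = 17.3571
tomatoes: 13.3 × (3.99/5.22) = 13.3 × 0.764368 = 10.1661
diesel: 21.6 × (2.11/2.22) = 21.6 × 0.950450 = 20.5297
Index = Σ wᵢ·(p₁ᵢ/p₀ᵢ) = 25.1231 + 22.5128 + 17.3571 + 10.1661 + 20.5297 = 95.6889

95.7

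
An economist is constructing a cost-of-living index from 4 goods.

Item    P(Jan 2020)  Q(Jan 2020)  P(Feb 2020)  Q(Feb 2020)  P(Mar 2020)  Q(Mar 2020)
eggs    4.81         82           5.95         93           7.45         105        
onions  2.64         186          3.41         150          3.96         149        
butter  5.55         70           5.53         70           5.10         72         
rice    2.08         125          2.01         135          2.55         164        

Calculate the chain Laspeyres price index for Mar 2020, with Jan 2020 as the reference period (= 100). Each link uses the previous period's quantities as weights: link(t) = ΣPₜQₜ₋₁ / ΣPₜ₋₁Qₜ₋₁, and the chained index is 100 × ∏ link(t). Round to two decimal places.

Link Jan 2020→Feb 2020:
ΣP(Feb 2020)Q(Jan 2020) = 5.95×82 + 3.41×186 + 5.53×70 + 2.01×125 = 487.9 + 634.26 + 387.1 + 251.25 = 1760.51
ΣP(Jan 2020)Q(Jan 2020) = 4.81×82 + 2.64×186 + 5.55×70 + 2.08×125 = 394.42 + 491.04 + 388.5 + 260 = 1533.96
link = 1760.51/1533.96 = 1.147690
Link Feb 2020→Mar 2020:
ΣP(Mar 2020)Q(Feb 2020) = 7.45×93 + 3.96×150 + 5.10×70 + 2.55×135 = 692.85 + 594 + 357 + 344.25 = 1988.1
ΣP(Feb 2020)Q(Feb 2020) = 5.95×93 + 3.41×150 + 5.53×70 + 2.01×135 = 553.35 + 511.5 + 387.1 + 271.35 = 1723.3
link = 1988.1/1723.3 = 1.153659
Chained index = 100 × 1.147690 × 1.153659 = 132.4042

132.40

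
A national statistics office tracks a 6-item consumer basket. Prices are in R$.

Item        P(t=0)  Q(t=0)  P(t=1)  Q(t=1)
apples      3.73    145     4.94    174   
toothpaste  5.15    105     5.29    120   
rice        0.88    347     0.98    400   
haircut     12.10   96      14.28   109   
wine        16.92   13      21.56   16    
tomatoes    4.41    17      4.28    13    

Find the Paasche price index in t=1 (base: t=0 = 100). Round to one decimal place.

Paasche price index uses current-period quantities as weights.
ΣP(t=1)·Q(t=1) = 4.94×174 + 5.29×120 + 0.98×400 + 14.28×109 + 21.56×16 + 4.28×13 = 859.56 + 634.8 + 392 + 1556.52 + 344.96 + 55.64 = 3843.48
ΣP(t=0)·Q(t=1) = 3.73×174 + 5.15×120 + 0.88×400 + 12.10×109 + 16.92×16 + 4.41×13 = 649.02 + 618 + 352 + 1318.9 + 270.72 + 57.33 = 3265.97
Index = 3843.48 / 3265.97 × 100 = 117.6826

117.7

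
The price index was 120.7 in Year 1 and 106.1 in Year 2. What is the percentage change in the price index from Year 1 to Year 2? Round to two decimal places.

-12.10%

Change = (106.1 − 120.7) / 120.7 × 100
       = -14.6 / 120.7 × 100 = -12.0961%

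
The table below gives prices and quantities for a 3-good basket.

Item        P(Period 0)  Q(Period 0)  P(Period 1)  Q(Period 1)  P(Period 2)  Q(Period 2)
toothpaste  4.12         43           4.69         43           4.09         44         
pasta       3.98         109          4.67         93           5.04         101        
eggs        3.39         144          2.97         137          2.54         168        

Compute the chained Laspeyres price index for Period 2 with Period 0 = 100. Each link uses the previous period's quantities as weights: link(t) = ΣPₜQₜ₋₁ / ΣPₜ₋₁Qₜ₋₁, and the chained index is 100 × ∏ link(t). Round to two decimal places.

Link Period 0→Period 1:
ΣP(Period 1)Q(Period 0) = 4.69×43 + 4.67×109 + 2.97×144 = 201.67 + 509.03 + 427.68 = 1138.38
ΣP(Period 0)Q(Period 0) = 4.12×43 + 3.98×109 + 3.39×144 = 177.16 + 433.82 + 488.16 = 1099.14
link = 1138.38/1099.14 = 1.035701
Link Period 1→Period 2:
ΣP(Period 2)Q(Period 1) = 4.09×43 + 5.04×93 + 2.54×137 = 175.87 + 468.72 + 347.98 = 992.57
ΣP(Period 1)Q(Period 1) = 4.69×43 + 4.67×93 + 2.97×137 = 201.67 + 434.31 + 406.89 = 1042.87
link = 992.57/1042.87 = 0.951768
Chained index = 100 × 1.035701 × 0.951768 = 98.5746

98.57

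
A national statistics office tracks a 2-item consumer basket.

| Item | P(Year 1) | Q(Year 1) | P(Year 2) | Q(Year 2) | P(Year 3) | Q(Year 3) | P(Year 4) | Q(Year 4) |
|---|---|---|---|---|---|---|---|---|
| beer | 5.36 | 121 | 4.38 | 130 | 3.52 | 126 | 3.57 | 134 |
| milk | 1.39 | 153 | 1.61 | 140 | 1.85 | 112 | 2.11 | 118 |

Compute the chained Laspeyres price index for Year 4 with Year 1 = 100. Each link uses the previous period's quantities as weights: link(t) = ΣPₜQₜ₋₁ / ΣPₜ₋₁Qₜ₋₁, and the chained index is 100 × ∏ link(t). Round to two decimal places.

Link Year 1→Year 2:
ΣP(Year 2)Q(Year 1) = 4.38×121 + 1.61×153 = 529.98 + 246.33 = 776.31
ΣP(Year 1)Q(Year 1) = 5.36×121 + 1.39×153 = 648.56 + 212.67 = 861.23
link = 776.31/861.23 = 0.901397
Link Year 2→Year 3:
ΣP(Year 3)Q(Year 2) = 3.52×130 + 1.85×140 = 457.6 + 259 = 716.6
ΣP(Year 2)Q(Year 2) = 4.38×130 + 1.61×140 = 569.4 + 225.4 = 794.8
link = 716.6/794.8 = 0.901610
Link Year 3→Year 4:
ΣP(Year 4)Q(Year 3) = 3.57×126 + 2.11×112 = 449.82 + 236.32 = 686.14
ΣP(Year 3)Q(Year 3) = 3.52×126 + 1.85×112 = 443.52 + 207.2 = 650.72
link = 686.14/650.72 = 1.054432
Chained index = 100 × 0.901397 × 0.901610 × 1.054432 = 85.6946

85.69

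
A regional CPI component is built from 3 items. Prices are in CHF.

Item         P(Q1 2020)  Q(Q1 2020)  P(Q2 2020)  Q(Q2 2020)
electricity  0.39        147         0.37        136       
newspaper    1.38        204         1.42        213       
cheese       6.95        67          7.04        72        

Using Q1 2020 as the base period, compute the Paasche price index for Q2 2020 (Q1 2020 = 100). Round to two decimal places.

Paasche price index uses current-period quantities as weights.
ΣP(Q2 2020)·Q(Q2 2020) = 0.37×136 + 1.42×213 + 7.04×72 = 50.32 + 302.46 + 506.88 = 859.66
ΣP(Q1 2020)·Q(Q2 2020) = 0.39×136 + 1.38×213 + 6.95×72 = 53.04 + 293.94 + 500.4 = 847.38
Index = 859.66 / 847.38 × 100 = 101.4492

101.45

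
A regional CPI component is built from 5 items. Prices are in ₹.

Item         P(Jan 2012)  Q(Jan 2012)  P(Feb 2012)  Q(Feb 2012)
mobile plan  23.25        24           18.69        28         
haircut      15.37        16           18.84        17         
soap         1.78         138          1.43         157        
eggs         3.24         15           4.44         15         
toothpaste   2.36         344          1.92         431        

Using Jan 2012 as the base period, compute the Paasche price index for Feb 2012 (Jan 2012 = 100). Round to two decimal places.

Paasche price index uses current-period quantities as weights.
ΣP(Feb 2012)·Q(Feb 2012) = 18.69×28 + 18.84×17 + 1.43×157 + 4.44×15 + 1.92×431 = 523.32 + 320.28 + 224.51 + 66.6 + 827.52 = 1962.23
ΣP(Jan 2012)·Q(Feb 2012) = 23.25×28 + 15.37×17 + 1.78×157 + 3.24×15 + 2.36×431 = 651 + 261.29 + 279.46 + 48.6 + 1017.16 = 2257.51
Index = 1962.23 / 2257.51 × 100 = 86.9201

86.92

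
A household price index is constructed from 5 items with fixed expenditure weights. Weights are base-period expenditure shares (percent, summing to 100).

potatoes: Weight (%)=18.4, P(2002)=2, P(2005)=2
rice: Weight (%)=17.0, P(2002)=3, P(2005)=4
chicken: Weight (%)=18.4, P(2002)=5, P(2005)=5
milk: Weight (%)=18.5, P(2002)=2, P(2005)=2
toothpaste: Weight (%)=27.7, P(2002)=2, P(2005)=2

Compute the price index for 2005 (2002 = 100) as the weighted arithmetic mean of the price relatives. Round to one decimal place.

potatoes: 18.4 × (2/2) = 18.4 × 1.000000 = 18.4000
rice: 17.0 × (4/3) = 17.0 × 1.333333 = 22.6667
chicken: 18.4 × (5/5) = 18.4 × 1.000000 = 18.4000
milk: 18.5 × (2/2) = 18.5 × 1.000000 = 18.5000
toothpaste: 27.7 × (2/2) = 27.7 × 1.000000 = 27.7000
Index = Σ wᵢ·(p₁ᵢ/p₀ᵢ) = 18.4000 + 22.6667 + 18.4000 + 18.5000 + 27.7000 = 105.6667

105.7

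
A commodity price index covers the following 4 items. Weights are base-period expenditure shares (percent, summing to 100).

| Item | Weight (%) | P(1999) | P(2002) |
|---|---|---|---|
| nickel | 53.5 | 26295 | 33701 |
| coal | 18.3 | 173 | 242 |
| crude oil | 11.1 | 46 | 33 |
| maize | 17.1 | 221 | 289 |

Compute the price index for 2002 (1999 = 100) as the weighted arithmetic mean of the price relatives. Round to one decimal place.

nickel: 53.5 × (33701/26295) = 53.5 × 1.281651 = 68.5683
coal: 18.3 × (242/173) = 18.3 × 1.398844 = 25.5988
crude oil: 11.1 × (33/46) = 11.1 × 0.717391 = 7.9630
maize: 17.1 × (289/221) = 17.1 × 1.307692 = 22.3615
Index = Σ wᵢ·(p₁ᵢ/p₀ᵢ) = 68.5683 + 25.5988 + 7.9630 + 22.3615 = 124.4917

124.5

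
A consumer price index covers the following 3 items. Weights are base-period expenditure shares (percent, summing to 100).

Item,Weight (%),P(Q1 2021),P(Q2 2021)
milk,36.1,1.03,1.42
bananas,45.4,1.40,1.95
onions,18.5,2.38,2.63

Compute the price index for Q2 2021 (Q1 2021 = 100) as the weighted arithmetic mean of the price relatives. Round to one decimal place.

133.4

milk: 36.1 × (1.42/1.03) = 36.1 × 1.378641 = 49.7689
bananas: 45.4 × (1.95/1.40) = 45.4 × 1.392857 = 63.2357
onions: 18.5 × (2.63/2.38) = 18.5 × 1.105042 = 20.4433
Index = Σ wᵢ·(p₁ᵢ/p₀ᵢ) = 49.7689 + 63.2357 + 20.4433 = 133.4479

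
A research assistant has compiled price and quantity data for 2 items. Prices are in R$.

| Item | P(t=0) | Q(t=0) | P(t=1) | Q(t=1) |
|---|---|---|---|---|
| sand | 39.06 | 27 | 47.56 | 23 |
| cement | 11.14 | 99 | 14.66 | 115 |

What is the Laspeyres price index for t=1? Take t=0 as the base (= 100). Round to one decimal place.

Laspeyres price index uses base-period quantities as weights.
ΣP(t=1)·Q(t=0) = 47.56×27 + 14.66×99 = 1284.12 + 1451.34 = 2735.46
ΣP(t=0)·Q(t=0) = 39.06×27 + 11.14×99 = 1054.62 + 1102.86 = 2157.48
Index = 2735.46 / 2157.48 × 100 = 126.7896

126.8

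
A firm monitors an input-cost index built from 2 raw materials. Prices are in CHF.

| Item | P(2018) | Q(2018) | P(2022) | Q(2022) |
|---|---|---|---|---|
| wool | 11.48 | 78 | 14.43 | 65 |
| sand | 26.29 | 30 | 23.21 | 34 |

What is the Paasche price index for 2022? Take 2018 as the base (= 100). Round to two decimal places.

Paasche price index uses current-period quantities as weights.
ΣP(2022)·Q(2022) = 14.43×65 + 23.21×34 = 937.95 + 789.14 = 1727.09
ΣP(2018)·Q(2022) = 11.48×65 + 26.29×34 = 746.2 + 893.86 = 1640.06
Index = 1727.09 / 1640.06 × 100 = 105.3065

105.31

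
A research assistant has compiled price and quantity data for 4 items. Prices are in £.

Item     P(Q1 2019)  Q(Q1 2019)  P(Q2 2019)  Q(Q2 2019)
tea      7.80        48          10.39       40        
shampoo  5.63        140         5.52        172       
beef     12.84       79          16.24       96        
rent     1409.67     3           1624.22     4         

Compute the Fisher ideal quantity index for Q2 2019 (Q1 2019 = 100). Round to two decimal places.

127.05

Laspeyres component (base-period weights):
ΣP(Q1 2019)Q(Q2 2019) = 7.80×40 + 5.63×172 + 12.84×96 + 1409.67×4 = 312 + 968.36 + 1232.64 + 5638.68 = 8151.68
ΣP(Q1 2019)Q(Q1 2019) = 7.80×48 + 5.63×140 + 12.84×79 + 1409.67×3 = 374.4 + 788.2 + 1014.36 + 4229.01 = 6405.97
L = 8151.68 / 6405.97 × 100 = 127.2513
Paasche component (current-period weights):
ΣP(Q2 2019)Q(Q2 2019) = 10.39×40 + 5.52×172 + 16.24×96 + 1624.22×4 = 415.6 + 949.44 + 1559.04 + 6496.88 = 9420.96
ΣP(Q2 2019)Q(Q1 2019) = 10.39×48 + 5.52×140 + 16.24×79 + 1624.22×3 = 498.72 + 772.8 + 1282.96 + 4872.66 = 7427.14
P = 9420.96 / 7427.14 × 100 = 126.8451
Fisher = √(L × P) = √(127.2513 × 126.8451) = 127.0480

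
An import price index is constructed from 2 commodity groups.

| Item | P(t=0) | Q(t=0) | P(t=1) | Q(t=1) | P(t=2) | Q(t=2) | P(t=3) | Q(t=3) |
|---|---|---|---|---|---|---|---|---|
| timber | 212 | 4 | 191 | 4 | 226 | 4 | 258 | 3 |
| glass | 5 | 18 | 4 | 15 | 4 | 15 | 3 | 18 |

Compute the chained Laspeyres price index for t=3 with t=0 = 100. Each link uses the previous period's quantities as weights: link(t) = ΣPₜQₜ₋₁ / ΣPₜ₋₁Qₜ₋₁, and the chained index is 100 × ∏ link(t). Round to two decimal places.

Link t=0→t=1:
ΣP(t=1)Q(t=0) = 191×4 + 4×18 = 764 + 72 = 836
ΣP(t=0)Q(t=0) = 212×4 + 5×18 = 848 + 90 = 938
link = 836/938 = 0.891258
Link t=1→t=2:
ΣP(t=2)Q(t=1) = 226×4 + 4×15 = 904 + 60 = 964
ΣP(t=1)Q(t=1) = 191×4 + 4×15 = 764 + 60 = 824
link = 964/824 = 1.169903
Link t=2→t=3:
ΣP(t=3)Q(t=2) = 258×4 + 3×15 = 1032 + 45 = 1077
ΣP(t=2)Q(t=2) = 226×4 + 4×15 = 904 + 60 = 964
link = 1077/964 = 1.117220
Chained index = 100 × 0.891258 × 1.169903 × 1.117220 = 116.4909

116.49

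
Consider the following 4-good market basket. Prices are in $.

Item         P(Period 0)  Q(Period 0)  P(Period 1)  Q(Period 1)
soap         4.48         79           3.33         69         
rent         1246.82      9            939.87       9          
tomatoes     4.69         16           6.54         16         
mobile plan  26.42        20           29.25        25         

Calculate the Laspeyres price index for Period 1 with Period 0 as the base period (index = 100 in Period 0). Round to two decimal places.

77.28

Laspeyres price index uses base-period quantities as weights.
ΣP(Period 1)·Q(Period 0) = 3.33×79 + 939.87×9 + 6.54×16 + 29.25×20 = 263.07 + 8458.83 + 104.64 + 585 = 9411.54
ΣP(Period 0)·Q(Period 0) = 4.48×79 + 1246.82×9 + 4.69×16 + 26.42×20 = 353.92 + 11221.38 + 75.04 + 528.4 = 12178.74
Index = 9411.54 / 12178.74 × 100 = 77.2784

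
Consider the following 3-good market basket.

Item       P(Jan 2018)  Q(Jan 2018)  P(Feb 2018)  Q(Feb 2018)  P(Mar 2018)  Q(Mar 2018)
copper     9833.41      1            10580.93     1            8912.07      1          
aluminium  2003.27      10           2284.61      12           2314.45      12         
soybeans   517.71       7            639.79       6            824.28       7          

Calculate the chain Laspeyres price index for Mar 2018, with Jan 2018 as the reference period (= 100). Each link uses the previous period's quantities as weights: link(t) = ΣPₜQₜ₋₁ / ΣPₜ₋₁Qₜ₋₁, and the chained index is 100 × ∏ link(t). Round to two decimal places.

112.63

Link Jan 2018→Feb 2018:
ΣP(Feb 2018)Q(Jan 2018) = 10580.93×1 + 2284.61×10 + 639.79×7 = 10580.93 + 22846.1 + 4478.53 = 37905.56
ΣP(Jan 2018)Q(Jan 2018) = 9833.41×1 + 2003.27×10 + 517.71×7 = 9833.41 + 20032.7 + 3623.97 = 33490.08
link = 37905.56/33490.08 = 1.131844
Link Feb 2018→Mar 2018:
ΣP(Mar 2018)Q(Feb 2018) = 8912.07×1 + 2314.45×12 + 824.28×6 = 8912.07 + 27773.4 + 4945.68 = 41631.15
ΣP(Feb 2018)Q(Feb 2018) = 10580.93×1 + 2284.61×12 + 639.79×6 = 10580.93 + 27415.32 + 3838.74 = 41834.99
link = 41631.15/41834.99 = 0.995128
Chained index = 100 × 1.131844 × 0.995128 = 112.6330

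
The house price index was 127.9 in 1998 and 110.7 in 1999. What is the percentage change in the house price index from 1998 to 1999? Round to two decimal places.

-13.45%

Change = (110.7 − 127.9) / 127.9 × 100
       = -17.2 / 127.9 × 100 = -13.4480%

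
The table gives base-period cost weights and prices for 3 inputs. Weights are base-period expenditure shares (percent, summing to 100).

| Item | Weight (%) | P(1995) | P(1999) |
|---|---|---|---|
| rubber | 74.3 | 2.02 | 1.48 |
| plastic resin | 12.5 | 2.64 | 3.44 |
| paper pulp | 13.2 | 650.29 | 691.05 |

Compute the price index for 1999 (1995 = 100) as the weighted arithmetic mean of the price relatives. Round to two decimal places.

84.75

rubber: 74.3 × (1.48/2.02) = 74.3 × 0.732673 = 54.4376
plastic resin: 12.5 × (3.44/2.64) = 12.5 × 1.303030 = 16.2879
paper pulp: 13.2 × (691.05/650.29) = 13.2 × 1.062680 = 14.0274
Index = Σ wᵢ·(p₁ᵢ/p₀ᵢ) = 54.4376 + 16.2879 + 14.0274 = 84.7529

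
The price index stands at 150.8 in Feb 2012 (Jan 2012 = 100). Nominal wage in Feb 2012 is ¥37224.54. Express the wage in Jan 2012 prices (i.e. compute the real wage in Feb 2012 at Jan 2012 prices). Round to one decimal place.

24684.7

Real = Nominal ÷ (Index/100) = 37224.54 ÷ (150.8/100)
     = 37224.54 ÷ 1.508 = 24684.7082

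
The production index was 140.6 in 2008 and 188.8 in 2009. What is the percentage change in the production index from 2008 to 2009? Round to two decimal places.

34.28%

Change = (188.8 − 140.6) / 140.6 × 100
       = 48.2 / 140.6 × 100 = 34.2817%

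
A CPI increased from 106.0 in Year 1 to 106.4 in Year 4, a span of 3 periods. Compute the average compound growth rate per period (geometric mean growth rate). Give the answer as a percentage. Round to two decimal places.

Growth factor = (106.4/106.0)^(1/3) = (1.003774)^(1/3) = 1.001256
Growth rate = 1.001256 − 1 = 0.001256 = 0.1256%

0.13%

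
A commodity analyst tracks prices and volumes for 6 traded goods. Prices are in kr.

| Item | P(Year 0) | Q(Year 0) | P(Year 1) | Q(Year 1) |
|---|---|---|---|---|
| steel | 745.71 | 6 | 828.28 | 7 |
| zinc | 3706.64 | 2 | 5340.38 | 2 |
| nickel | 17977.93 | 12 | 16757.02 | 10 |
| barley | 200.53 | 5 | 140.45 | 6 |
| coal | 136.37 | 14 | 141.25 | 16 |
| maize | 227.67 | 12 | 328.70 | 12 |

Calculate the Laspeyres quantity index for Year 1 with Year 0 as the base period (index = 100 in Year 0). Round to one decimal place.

Laspeyres quantity index uses base-period prices as weights.
ΣP(Year 0)·Q(Year 1) = 745.71×7 + 3706.64×2 + 17977.93×10 + 200.53×6 + 136.37×16 + 227.67×12 = 5219.97 + 7413.28 + 179779.3 + 1203.18 + 2181.92 + 2732.04 = 198529.69
ΣP(Year 0)·Q(Year 0) = 745.71×6 + 3706.64×2 + 17977.93×12 + 200.53×5 + 136.37×14 + 227.67×12 = 4474.26 + 7413.28 + 215735.16 + 1002.65 + 1909.18 + 2732.04 = 233266.57
Index = 198529.69 / 233266.57 × 100 = 85.1085

85.1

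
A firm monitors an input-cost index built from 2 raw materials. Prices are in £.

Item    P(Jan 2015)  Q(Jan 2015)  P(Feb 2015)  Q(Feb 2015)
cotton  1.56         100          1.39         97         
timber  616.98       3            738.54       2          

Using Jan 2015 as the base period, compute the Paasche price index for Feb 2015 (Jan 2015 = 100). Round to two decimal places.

Paasche price index uses current-period quantities as weights.
ΣP(Feb 2015)·Q(Feb 2015) = 1.39×97 + 738.54×2 = 134.83 + 1477.08 = 1611.91
ΣP(Jan 2015)·Q(Feb 2015) = 1.56×97 + 616.98×2 = 151.32 + 1233.96 = 1385.28
Index = 1611.91 / 1385.28 × 100 = 116.3599

116.36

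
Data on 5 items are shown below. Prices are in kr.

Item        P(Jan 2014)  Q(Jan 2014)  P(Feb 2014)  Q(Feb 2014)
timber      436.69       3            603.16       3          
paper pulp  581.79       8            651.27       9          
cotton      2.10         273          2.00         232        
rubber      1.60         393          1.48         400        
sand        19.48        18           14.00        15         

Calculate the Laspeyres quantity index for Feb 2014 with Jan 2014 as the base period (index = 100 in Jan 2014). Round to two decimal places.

Laspeyres quantity index uses base-period prices as weights.
ΣP(Jan 2014)·Q(Feb 2014) = 436.69×3 + 581.79×9 + 2.10×232 + 1.60×400 + 19.48×15 = 1310.07 + 5236.11 + 487.2 + 640 + 292.2 = 7965.58
ΣP(Jan 2014)·Q(Jan 2014) = 436.69×3 + 581.79×8 + 2.10×273 + 1.60×393 + 19.48×18 = 1310.07 + 4654.32 + 573.3 + 628.8 + 350.64 = 7517.13
Index = 7965.58 / 7517.13 × 100 = 105.9657

105.97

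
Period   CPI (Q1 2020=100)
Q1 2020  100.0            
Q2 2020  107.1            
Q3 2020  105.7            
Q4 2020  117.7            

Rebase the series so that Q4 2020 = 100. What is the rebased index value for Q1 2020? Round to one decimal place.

85.0

Rebased(Q1 2020) = 100.0 / 117.7 × 100 = 84.9618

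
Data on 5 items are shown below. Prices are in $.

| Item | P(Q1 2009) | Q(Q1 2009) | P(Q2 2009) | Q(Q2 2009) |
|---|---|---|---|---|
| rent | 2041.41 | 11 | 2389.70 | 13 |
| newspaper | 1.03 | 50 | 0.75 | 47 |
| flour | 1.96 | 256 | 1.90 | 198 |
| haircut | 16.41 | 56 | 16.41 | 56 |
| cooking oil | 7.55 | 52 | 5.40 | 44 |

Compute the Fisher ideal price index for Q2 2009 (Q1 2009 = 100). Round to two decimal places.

Laspeyres component (base-period weights):
ΣP(Q2 2009)Q(Q1 2009) = 2389.70×11 + 0.75×50 + 1.90×256 + 16.41×56 + 5.40×52 = 26286.7 + 37.5 + 486.4 + 918.96 + 280.8 = 28010.36
ΣP(Q1 2009)Q(Q1 2009) = 2041.41×11 + 1.03×50 + 1.96×256 + 16.41×56 + 7.55×52 = 22455.51 + 51.5 + 501.76 + 918.96 + 392.6 = 24320.33
L = 28010.36 / 24320.33 × 100 = 115.1726
Paasche component (current-period weights):
ΣP(Q2 2009)Q(Q2 2009) = 2389.70×13 + 0.75×47 + 1.90×198 + 16.41×56 + 5.40×44 = 31066.1 + 35.25 + 376.2 + 918.96 + 237.6 = 32634.11
ΣP(Q1 2009)Q(Q2 2009) = 2041.41×13 + 1.03×47 + 1.96×198 + 16.41×56 + 7.55×44 = 26538.33 + 48.41 + 388.08 + 918.96 + 332.2 = 28225.98
P = 32634.11 / 28225.98 × 100 = 115.6173
Fisher = √(L × P) = √(115.1726 × 115.6173) = 115.3947

115.39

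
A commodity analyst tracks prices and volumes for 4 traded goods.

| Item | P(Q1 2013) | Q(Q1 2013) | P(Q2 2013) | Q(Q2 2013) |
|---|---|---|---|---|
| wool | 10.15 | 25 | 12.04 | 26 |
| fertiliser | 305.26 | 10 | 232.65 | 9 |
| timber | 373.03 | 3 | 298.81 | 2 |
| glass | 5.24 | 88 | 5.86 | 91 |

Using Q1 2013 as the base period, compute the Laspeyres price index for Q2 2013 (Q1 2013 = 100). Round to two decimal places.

Laspeyres price index uses base-period quantities as weights.
ΣP(Q2 2013)·Q(Q1 2013) = 12.04×25 + 232.65×10 + 298.81×3 + 5.86×88 = 301 + 2326.5 + 896.43 + 515.68 = 4039.61
ΣP(Q1 2013)·Q(Q1 2013) = 10.15×25 + 305.26×10 + 373.03×3 + 5.24×88 = 253.75 + 3052.6 + 1119.09 + 461.12 = 4886.56
Index = 4039.61 / 4886.56 × 100 = 82.6678

82.67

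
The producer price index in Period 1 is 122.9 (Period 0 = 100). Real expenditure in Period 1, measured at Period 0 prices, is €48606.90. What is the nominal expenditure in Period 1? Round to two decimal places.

Nominal = Real × (Index/100) = 48606.90 × (122.9/100)
        = 48606.90 × 1.229 = 59737.8801

59737.88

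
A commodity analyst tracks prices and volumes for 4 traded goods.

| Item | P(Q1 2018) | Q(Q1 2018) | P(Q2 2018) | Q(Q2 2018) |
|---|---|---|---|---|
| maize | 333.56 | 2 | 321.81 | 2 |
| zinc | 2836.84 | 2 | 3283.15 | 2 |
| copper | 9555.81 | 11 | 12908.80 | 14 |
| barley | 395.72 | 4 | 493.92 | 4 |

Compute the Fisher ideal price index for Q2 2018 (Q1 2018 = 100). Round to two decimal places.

133.88

Laspeyres component (base-period weights):
ΣP(Q2 2018)Q(Q1 2018) = 321.81×2 + 3283.15×2 + 12908.80×11 + 493.92×4 = 643.62 + 6566.3 + 141996.8 + 1975.68 = 151182.4
ΣP(Q1 2018)Q(Q1 2018) = 333.56×2 + 2836.84×2 + 9555.81×11 + 395.72×4 = 667.12 + 5673.68 + 105113.91 + 1582.88 = 113037.59
L = 151182.4 / 113037.59 × 100 = 133.7452
Paasche component (current-period weights):
ΣP(Q2 2018)Q(Q2 2018) = 321.81×2 + 3283.15×2 + 12908.80×14 + 493.92×4 = 643.62 + 6566.3 + 180723.2 + 1975.68 = 189908.8
ΣP(Q1 2018)Q(Q2 2018) = 333.56×2 + 2836.84×2 + 9555.81×14 + 395.72×4 = 667.12 + 5673.68 + 133781.34 + 1582.88 = 141705.02
P = 189908.8 / 141705.02 × 100 = 134.0170
Fisher = √(L × P) = √(133.7452 × 134.0170) = 133.8810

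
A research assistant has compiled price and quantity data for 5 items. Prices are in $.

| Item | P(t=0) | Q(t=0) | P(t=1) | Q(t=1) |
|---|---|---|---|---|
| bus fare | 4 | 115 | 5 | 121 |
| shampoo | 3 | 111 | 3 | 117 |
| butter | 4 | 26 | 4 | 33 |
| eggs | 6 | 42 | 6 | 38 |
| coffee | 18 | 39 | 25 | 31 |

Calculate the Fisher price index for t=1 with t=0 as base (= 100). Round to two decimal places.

Laspeyres component (base-period weights):
ΣP(t=1)Q(t=0) = 5×115 + 3×111 + 4×26 + 6×42 + 25×39 = 575 + 333 + 104 + 252 + 975 = 2239
ΣP(t=0)Q(t=0) = 4×115 + 3×111 + 4×26 + 6×42 + 18×39 = 460 + 333 + 104 + 252 + 702 = 1851
L = 2239 / 1851 × 100 = 120.9616
Paasche component (current-period weights):
ΣP(t=1)Q(t=1) = 5×121 + 3×117 + 4×33 + 6×38 + 25×31 = 605 + 351 + 132 + 228 + 775 = 2091
ΣP(t=0)Q(t=1) = 4×121 + 3×117 + 4×33 + 6×38 + 18×31 = 484 + 351 + 132 + 228 + 558 = 1753
P = 2091 / 1753 × 100 = 119.2812
Fisher = √(L × P) = √(120.9616 × 119.2812) = 120.1185

120.12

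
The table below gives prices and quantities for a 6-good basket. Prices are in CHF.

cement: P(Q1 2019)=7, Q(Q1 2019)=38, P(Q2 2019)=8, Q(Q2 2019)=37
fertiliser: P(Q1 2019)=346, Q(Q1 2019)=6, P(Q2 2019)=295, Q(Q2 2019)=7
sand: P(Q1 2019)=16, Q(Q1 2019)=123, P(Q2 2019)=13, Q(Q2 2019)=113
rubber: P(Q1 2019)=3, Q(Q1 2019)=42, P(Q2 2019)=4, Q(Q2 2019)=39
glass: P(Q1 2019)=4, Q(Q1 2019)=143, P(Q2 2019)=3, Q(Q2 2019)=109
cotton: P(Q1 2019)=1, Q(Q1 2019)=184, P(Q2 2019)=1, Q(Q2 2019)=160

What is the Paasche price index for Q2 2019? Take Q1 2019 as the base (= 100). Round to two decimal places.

85.99

Paasche price index uses current-period quantities as weights.
ΣP(Q2 2019)·Q(Q2 2019) = 8×37 + 295×7 + 13×113 + 4×39 + 3×109 + 1×160 = 296 + 2065 + 1469 + 156 + 327 + 160 = 4473
ΣP(Q1 2019)·Q(Q2 2019) = 7×37 + 346×7 + 16×113 + 3×39 + 4×109 + 1×160 = 259 + 2422 + 1808 + 117 + 436 + 160 = 5202
Index = 4473 / 5202 × 100 = 85.9862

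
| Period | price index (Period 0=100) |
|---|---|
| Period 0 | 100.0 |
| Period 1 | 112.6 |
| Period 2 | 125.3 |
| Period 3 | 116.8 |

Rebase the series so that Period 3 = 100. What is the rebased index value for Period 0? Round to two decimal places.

Rebased(Period 0) = 100.0 / 116.8 × 100 = 85.6164

85.62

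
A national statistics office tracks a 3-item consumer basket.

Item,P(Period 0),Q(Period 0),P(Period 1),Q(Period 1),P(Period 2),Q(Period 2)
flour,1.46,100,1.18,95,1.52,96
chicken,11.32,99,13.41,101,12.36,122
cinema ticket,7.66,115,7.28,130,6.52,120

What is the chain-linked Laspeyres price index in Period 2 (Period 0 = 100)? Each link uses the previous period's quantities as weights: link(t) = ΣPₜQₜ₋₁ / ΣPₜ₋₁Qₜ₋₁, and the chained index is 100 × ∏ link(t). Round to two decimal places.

98.69

Link Period 0→Period 1:
ΣP(Period 1)Q(Period 0) = 1.18×100 + 13.41×99 + 7.28×115 = 118 + 1327.59 + 837.2 = 2282.79
ΣP(Period 0)Q(Period 0) = 1.46×100 + 11.32×99 + 7.66×115 = 146 + 1120.68 + 880.9 = 2147.58
link = 2282.79/2147.58 = 1.062959
Link Period 1→Period 2:
ΣP(Period 2)Q(Period 1) = 1.52×95 + 12.36×101 + 6.52×130 = 144.4 + 1248.36 + 847.6 = 2240.36
ΣP(Period 1)Q(Period 1) = 1.18×95 + 13.41×101 + 7.28×130 = 112.1 + 1354.41 + 946.4 = 2412.91
link = 2240.36/2412.91 = 0.928489
Chained index = 100 × 1.062959 × 0.928489 = 98.6946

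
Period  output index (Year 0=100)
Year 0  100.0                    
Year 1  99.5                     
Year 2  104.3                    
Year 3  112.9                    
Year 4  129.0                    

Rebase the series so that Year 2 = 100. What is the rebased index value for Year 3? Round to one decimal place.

108.2

Rebased(Year 3) = 112.9 / 104.3 × 100 = 108.2454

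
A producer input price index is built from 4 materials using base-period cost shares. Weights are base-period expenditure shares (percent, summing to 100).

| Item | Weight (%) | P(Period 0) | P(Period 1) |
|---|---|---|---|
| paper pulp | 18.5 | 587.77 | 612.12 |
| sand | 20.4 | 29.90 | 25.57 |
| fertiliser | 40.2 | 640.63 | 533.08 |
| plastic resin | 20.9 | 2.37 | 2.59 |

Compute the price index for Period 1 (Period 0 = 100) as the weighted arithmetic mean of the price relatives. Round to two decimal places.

paper pulp: 18.5 × (612.12/587.77) = 18.5 × 1.041428 = 19.2664
sand: 20.4 × (25.57/29.90) = 20.4 × 0.855184 = 17.4458
fertiliser: 40.2 × (533.08/640.63) = 40.2 × 0.832118 = 33.4512
plastic resin: 20.9 × (2.59/2.37) = 20.9 × 1.092827 = 22.8401
Index = Σ wᵢ·(p₁ᵢ/p₀ᵢ) = 19.2664 + 17.4458 + 33.4512 + 22.8401 = 93.0034

93.00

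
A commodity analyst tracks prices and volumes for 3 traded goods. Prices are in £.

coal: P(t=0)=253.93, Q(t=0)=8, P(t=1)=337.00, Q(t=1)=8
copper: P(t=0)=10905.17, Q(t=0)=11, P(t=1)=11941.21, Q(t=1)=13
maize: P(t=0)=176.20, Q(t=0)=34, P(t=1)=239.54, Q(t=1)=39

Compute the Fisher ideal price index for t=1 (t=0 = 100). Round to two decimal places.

Laspeyres component (base-period weights):
ΣP(t=1)Q(t=0) = 337.00×8 + 11941.21×11 + 239.54×34 = 2696 + 131353.31 + 8144.36 = 142193.67
ΣP(t=0)Q(t=0) = 253.93×8 + 10905.17×11 + 176.20×34 = 2031.44 + 119956.87 + 5990.8 = 127979.11
L = 142193.67 / 127979.11 × 100 = 111.1069
Paasche component (current-period weights):
ΣP(t=1)Q(t=1) = 337.00×8 + 11941.21×13 + 239.54×39 = 2696 + 155235.73 + 9342.06 = 167273.79
ΣP(t=0)Q(t=1) = 253.93×8 + 10905.17×13 + 176.20×39 = 2031.44 + 141767.21 + 6871.8 = 150670.45
P = 167273.79 / 150670.45 × 100 = 111.0196
Fisher = √(L × P) = √(111.1069 × 111.0196) = 111.0633

111.06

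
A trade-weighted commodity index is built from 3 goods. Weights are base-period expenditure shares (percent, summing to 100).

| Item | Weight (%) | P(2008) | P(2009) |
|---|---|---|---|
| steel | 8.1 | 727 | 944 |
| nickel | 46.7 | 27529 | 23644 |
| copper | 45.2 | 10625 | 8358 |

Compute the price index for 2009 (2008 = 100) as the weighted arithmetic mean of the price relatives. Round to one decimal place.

steel: 8.1 × (944/727) = 8.1 × 1.298487 = 10.5177
nickel: 46.7 × (23644/27529) = 46.7 × 0.858876 = 40.1095
copper: 45.2 × (8358/10625) = 45.2 × 0.786635 = 35.5559
Index = Σ wᵢ·(p₁ᵢ/p₀ᵢ) = 10.5177 + 40.1095 + 35.5559 = 86.1832

86.2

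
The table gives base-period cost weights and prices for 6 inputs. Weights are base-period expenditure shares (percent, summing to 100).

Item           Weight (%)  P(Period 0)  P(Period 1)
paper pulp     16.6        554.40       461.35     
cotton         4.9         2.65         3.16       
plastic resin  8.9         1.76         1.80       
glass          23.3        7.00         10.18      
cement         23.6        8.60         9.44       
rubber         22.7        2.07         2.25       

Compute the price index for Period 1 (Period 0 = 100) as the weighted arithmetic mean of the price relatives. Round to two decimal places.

paper pulp: 16.6 × (461.35/554.40) = 16.6 × 0.832161 = 13.8139
cotton: 4.9 × (3.16/2.65) = 4.9 × 1.192453 = 5.8430
plastic resin: 8.9 × (1.80/1.76) = 8.9 × 1.022727 = 9.1023
glass: 23.3 × (10.18/7.00) = 23.3 × 1.454286 = 33.8849
cement: 23.6 × (9.44/8.60) = 23.6 × 1.097674 = 25.9051
rubber: 22.7 × (2.25/2.07) = 22.7 × 1.086957 = 24.6739
Index = Σ wᵢ·(p₁ᵢ/p₀ᵢ) = 13.8139 + 5.8430 + 9.1023 + 33.8849 + 25.9051 + 24.6739 = 113.2230

113.22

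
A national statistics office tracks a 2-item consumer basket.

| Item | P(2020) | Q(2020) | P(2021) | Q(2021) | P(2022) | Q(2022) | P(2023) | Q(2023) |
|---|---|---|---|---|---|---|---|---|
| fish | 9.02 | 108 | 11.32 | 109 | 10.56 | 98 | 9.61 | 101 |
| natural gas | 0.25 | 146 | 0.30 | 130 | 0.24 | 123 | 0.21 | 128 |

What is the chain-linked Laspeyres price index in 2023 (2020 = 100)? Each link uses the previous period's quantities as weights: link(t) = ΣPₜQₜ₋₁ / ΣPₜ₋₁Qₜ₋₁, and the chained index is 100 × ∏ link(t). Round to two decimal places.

Link 2020→2021:
ΣP(2021)Q(2020) = 11.32×108 + 0.30×146 = 1222.56 + 43.8 = 1266.36
ΣP(2020)Q(2020) = 9.02×108 + 0.25×146 = 974.16 + 36.5 = 1010.66
link = 1266.36/1010.66 = 1.253003
Link 2021→2022:
ΣP(2022)Q(2021) = 10.56×109 + 0.24×130 = 1151.04 + 31.2 = 1182.24
ΣP(2021)Q(2021) = 11.32×109 + 0.30×130 = 1233.88 + 39 = 1272.88
link = 1182.24/1272.88 = 0.928791
Link 2022→2023:
ΣP(2023)Q(2022) = 9.61×98 + 0.21×123 = 941.78 + 25.83 = 967.61
ΣP(2022)Q(2022) = 10.56×98 + 0.24×123 = 1034.88 + 29.52 = 1064.4
link = 967.61/1064.4 = 0.909066
Chained index = 100 × 1.253003 × 0.928791 × 0.909066 = 105.7952

105.80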